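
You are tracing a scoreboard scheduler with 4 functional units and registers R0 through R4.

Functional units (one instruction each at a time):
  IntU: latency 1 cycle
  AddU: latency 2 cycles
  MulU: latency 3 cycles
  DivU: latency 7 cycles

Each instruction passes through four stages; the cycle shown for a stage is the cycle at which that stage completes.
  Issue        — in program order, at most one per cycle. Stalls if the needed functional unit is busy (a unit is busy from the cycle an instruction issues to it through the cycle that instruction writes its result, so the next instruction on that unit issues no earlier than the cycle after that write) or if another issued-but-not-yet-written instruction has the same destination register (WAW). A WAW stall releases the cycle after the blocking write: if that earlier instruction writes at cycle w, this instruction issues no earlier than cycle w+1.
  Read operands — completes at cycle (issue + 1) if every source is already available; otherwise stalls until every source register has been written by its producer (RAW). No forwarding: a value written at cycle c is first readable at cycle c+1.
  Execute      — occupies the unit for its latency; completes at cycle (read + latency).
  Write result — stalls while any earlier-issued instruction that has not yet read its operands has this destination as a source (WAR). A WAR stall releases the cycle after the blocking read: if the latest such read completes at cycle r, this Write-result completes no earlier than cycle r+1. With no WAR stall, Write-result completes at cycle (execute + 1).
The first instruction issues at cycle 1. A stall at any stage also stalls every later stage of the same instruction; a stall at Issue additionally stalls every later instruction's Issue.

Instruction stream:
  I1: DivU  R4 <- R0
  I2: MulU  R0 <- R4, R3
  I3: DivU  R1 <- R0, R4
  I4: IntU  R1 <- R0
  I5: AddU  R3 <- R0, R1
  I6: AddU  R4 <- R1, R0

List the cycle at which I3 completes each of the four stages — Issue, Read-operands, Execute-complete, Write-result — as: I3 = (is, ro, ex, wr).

c1: I1→DivU
c2: I1 RO, I2→MulU
c9: I1 EX
c10: I1 WR R4
c11: I2 RO, I3→DivU
c14: I2 EX
c15: I2 WR R0
c16: I3 RO
c23: I3 EX
c24: I3 WR R1
c25: I4→IntU
c26: I4 RO, I5→AddU
c27: I4 EX
c28: I4 WR R1
c29: I5 RO
c31: I5 EX
c32: I5 WR R3
c33: I6→AddU
c34: I6 RO
c36: I6 EX
c37: I6 WR R4

I3 = (11, 16, 23, 24)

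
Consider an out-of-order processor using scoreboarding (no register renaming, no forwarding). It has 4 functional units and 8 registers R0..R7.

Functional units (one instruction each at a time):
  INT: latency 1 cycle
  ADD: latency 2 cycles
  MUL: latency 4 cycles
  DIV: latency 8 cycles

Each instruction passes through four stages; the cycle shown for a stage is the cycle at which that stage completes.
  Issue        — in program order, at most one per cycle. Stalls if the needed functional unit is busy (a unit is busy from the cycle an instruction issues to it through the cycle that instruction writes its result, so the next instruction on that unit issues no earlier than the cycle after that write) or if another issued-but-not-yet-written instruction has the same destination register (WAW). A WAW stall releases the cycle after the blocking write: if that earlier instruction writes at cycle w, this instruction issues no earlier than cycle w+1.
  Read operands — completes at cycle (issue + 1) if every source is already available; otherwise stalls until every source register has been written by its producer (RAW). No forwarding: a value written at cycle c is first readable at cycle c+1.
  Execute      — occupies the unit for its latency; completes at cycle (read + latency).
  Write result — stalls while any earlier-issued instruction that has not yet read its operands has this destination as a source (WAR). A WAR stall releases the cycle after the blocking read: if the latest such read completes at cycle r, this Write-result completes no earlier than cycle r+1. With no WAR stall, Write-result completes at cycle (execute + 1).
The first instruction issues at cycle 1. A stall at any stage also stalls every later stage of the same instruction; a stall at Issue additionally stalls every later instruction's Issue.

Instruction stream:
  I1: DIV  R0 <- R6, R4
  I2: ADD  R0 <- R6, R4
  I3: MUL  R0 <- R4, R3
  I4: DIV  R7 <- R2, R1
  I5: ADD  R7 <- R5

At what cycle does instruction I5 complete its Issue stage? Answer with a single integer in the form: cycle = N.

cycle = 29

1) issue 1, read 2, done 10, write 11
2) issue 12, read 13, done 15, write 16  <WAW R0: wait I1 write@11>
3) issue 17, read 18, done 22, write 23  <WAW R0: wait I2 write@16>
4) issue 18, read 19, done 27, write 28
5) issue 29, read 30, done 32, write 33  <WAW R7: wait I4 write@28>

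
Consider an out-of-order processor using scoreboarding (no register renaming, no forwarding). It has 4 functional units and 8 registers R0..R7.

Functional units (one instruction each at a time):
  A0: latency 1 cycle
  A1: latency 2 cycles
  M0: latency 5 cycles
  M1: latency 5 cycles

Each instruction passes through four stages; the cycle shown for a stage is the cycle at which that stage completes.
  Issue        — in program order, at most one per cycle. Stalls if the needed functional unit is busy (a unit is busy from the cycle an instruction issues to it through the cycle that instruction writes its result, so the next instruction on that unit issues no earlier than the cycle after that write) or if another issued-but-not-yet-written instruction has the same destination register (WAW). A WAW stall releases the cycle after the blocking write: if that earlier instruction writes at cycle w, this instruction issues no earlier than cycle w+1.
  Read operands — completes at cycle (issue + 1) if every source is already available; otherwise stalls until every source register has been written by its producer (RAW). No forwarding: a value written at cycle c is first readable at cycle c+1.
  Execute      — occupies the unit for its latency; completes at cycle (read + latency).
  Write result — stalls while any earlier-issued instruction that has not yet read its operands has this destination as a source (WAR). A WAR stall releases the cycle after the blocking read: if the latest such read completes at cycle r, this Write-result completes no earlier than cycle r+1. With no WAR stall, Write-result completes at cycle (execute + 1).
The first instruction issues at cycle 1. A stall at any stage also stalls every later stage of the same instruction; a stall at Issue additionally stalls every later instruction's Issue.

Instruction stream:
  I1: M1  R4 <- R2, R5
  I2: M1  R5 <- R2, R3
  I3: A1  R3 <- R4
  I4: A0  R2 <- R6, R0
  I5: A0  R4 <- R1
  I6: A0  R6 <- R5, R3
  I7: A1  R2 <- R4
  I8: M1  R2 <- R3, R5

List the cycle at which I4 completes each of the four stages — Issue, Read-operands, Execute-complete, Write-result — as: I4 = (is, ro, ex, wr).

I4 = (11, 12, 13, 14)

I1  is:1  ro:2  ex:7  wr:8
I2  is:9  ro:10  ex:15  wr:16  — struct: M1 busy until I1 writes@8
I3  is:10  ro:11  ex:13  wr:14
I4  is:11  ro:12  ex:13  wr:14
I5  is:15  ro:16  ex:17  wr:18  — struct: A0 busy until I4 writes@14
I6  is:19  ro:20  ex:21  wr:22  — struct: A0 busy until I5 writes@18
I7  is:20  ro:21  ex:23  wr:24
I8  is:25  ro:26  ex:31  wr:32  — WAW R2: wait I7 write@24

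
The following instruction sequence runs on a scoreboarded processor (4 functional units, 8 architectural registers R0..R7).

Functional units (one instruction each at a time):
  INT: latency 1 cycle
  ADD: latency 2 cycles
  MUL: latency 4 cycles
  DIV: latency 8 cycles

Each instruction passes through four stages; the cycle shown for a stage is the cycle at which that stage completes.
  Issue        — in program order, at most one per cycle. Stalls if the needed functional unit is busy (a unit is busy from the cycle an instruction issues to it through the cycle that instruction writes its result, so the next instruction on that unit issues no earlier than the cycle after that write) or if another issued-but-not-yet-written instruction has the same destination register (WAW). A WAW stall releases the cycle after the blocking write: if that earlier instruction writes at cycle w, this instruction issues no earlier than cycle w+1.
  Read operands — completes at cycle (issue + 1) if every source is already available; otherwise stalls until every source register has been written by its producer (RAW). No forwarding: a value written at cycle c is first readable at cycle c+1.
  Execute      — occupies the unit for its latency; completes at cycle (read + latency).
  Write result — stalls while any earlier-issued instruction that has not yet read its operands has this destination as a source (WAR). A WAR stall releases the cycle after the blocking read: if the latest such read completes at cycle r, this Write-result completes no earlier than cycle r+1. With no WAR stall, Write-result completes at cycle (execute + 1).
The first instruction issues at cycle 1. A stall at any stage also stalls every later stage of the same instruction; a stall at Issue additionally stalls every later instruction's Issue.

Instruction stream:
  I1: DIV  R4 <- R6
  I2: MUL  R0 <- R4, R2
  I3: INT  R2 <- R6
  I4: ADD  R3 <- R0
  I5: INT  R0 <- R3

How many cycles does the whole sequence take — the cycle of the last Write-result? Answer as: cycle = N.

I1  is:1  ro:2  ex:10  wr:11
I2  is:2  ro:12  ex:16  wr:17  — RAW R4: wait I1 write@11
I3  is:3  ro:4  ex:5  wr:13  — WAR R2: wait I2 read@12
I4  is:4  ro:18  ex:20  wr:21  — RAW R0: wait I2 write@17
I5  is:18  ro:22  ex:23  wr:24  — WAW R0: wait I2 write@17, RAW R3: wait I4 write@21

cycle = 24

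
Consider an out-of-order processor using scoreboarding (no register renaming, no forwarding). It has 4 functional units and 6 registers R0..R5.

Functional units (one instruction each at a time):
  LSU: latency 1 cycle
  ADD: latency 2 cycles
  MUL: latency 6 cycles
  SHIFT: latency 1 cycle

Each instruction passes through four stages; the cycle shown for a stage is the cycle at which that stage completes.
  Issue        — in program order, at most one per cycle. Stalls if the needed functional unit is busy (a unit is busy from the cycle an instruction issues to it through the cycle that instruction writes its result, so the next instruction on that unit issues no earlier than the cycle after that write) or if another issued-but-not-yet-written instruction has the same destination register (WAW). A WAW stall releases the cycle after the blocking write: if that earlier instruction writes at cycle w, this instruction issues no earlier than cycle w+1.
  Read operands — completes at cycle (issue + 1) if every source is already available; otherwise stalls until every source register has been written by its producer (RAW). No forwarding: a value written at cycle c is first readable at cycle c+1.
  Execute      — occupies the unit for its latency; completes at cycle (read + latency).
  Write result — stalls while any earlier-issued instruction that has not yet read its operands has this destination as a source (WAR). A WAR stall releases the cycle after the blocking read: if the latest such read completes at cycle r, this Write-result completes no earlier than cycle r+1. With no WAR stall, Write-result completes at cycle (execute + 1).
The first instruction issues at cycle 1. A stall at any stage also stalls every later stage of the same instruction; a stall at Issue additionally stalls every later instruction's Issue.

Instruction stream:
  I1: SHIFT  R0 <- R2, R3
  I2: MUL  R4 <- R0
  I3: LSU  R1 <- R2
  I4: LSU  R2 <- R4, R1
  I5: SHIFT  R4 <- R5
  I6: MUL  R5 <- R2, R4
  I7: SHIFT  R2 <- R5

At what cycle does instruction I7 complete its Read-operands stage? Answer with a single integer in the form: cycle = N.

I1 -> (1, 2, 3, 4)
I2 -> (2, 5, 11, 12)  // RAW R0: wait I1 write@4
I3 -> (3, 4, 5, 6)
I4 -> (7, 13, 14, 15)  // struct: LSU busy until I3 writes@6, RAW R4: wait I2 write@12
I5 -> (13, 14, 15, 16)  // WAW R4: wait I2 write@12
I6 -> (14, 17, 23, 24)  // RAW R4: wait I5 write@16
I7 -> (17, 25, 26, 27)  // struct: SHIFT busy until I5 writes@16, RAW R5: wait I6 write@24

cycle = 25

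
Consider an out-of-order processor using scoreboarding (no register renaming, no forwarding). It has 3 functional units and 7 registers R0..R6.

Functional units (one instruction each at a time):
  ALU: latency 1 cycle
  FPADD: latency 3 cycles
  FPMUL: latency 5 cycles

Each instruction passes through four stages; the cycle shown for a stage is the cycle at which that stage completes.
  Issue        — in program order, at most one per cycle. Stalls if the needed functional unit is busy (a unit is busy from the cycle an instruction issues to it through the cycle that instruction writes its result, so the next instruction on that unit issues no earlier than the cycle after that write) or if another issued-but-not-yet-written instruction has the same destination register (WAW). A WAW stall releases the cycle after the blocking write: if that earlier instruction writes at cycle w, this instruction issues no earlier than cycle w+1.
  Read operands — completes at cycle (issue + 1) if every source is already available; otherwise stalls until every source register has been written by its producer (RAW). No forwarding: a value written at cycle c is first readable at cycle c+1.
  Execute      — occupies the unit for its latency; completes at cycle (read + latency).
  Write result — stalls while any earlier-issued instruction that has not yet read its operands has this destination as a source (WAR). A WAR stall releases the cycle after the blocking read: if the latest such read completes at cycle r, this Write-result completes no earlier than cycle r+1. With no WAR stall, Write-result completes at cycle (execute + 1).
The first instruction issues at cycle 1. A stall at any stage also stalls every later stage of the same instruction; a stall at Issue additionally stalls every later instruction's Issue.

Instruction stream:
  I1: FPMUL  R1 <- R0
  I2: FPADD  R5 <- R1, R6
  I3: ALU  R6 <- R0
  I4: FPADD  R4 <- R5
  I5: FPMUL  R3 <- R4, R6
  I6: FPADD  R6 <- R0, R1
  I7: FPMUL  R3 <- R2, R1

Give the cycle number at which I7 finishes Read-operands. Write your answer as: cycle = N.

I1: IS=1 RO=2 EX=7 WR=8
I2: IS=2 RO=9 EX=12 WR=13  [RAW R1: wait I1 write@8]
I3: IS=3 RO=4 EX=5 WR=10  [WAR R6: wait I2 read@9]
I4: IS=14 RO=15 EX=18 WR=19  [struct: FPADD busy until I2 writes@13]
I5: IS=15 RO=20 EX=25 WR=26  [RAW R4: wait I4 write@19]
I6: IS=20 RO=21 EX=24 WR=25  [struct: FPADD busy until I4 writes@19]
I7: IS=27 RO=28 EX=33 WR=34  [struct: FPMUL busy until I5 writes@26]

cycle = 28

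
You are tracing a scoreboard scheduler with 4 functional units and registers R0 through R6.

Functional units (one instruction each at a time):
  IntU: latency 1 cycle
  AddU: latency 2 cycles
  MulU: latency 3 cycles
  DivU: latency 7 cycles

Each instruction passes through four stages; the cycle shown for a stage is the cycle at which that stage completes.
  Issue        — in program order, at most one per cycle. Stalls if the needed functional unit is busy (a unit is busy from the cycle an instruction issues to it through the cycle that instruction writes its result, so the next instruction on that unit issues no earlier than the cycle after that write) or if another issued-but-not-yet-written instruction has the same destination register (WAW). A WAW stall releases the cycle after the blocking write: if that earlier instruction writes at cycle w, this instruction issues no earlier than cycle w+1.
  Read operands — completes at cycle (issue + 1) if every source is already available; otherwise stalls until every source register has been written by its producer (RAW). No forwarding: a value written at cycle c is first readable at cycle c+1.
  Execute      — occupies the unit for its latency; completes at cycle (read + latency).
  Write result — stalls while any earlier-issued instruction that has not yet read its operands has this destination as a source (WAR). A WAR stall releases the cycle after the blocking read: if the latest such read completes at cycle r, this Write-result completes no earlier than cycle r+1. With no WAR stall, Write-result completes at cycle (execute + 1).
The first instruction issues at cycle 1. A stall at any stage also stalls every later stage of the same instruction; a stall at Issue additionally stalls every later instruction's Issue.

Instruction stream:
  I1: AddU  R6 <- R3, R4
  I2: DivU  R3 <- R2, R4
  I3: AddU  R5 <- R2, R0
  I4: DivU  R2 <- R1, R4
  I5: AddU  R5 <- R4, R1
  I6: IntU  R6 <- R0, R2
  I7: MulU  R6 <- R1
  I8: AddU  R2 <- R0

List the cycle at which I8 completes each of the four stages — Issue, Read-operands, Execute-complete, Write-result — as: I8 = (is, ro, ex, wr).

t=1  I1 issues→AddU
t=2  I1 reads | I2 issues→DivU
t=3  I2 reads
t=4  I1 exec-done
t=5  I1 writes R6
t=6  I3 issues→AddU
t=7  I3 reads
t=9  I3 exec-done
t=10  I2 exec-done | I3 writes R5
t=11  I2 writes R3
t=12  I4 issues→DivU
t=13  I4 reads | I5 issues→AddU
t=14  I5 reads | I6 issues→IntU
t=16  I5 exec-done
t=17  I5 writes R5
t=20  I4 exec-done
t=21  I4 writes R2
t=22  I6 reads
t=23  I6 exec-done
t=24  I6 writes R6
t=25  I7 issues→MulU
t=26  I7 reads | I8 issues→AddU
t=27  I8 reads
t=29  I7 exec-done | I8 exec-done
t=30  I7 writes R6 | I8 writes R2

I8 = (26, 27, 29, 30)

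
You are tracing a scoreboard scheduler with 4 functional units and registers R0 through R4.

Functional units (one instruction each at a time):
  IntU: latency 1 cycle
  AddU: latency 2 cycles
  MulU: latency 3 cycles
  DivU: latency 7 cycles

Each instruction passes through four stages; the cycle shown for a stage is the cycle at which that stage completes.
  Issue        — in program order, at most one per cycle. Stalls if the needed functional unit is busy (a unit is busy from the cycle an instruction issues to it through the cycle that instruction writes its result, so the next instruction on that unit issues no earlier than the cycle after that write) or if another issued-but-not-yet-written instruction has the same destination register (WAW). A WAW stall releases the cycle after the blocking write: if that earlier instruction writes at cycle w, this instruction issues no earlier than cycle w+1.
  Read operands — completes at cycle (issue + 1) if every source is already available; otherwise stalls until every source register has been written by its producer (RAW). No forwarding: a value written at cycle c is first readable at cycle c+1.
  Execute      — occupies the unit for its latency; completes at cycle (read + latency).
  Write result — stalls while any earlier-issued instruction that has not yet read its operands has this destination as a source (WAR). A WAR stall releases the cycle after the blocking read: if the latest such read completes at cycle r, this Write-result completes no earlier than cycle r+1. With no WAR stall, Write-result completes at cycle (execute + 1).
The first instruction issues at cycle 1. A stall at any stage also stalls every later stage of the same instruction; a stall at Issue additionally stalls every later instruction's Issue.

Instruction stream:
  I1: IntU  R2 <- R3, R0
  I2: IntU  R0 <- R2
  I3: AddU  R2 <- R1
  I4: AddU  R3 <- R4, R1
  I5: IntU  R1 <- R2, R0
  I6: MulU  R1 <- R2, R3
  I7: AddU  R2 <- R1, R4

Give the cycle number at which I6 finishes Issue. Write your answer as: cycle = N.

[1] I1→IntU
[2] I1 RO
[3] I1 EX
[4] I1 WR R2
[5] I2→IntU
[6] I2 RO, I3→AddU
[7] I2 EX, I3 RO
[8] I2 WR R0
[9] I3 EX
[10] I3 WR R2
[11] I4→AddU
[12] I4 RO, I5→IntU
[13] I5 RO
[14] I4 EX, I5 EX
[15] I4 WR R3, I5 WR R1
[16] I6→MulU
[17] I6 RO, I7→AddU
[20] I6 EX
[21] I6 WR R1
[22] I7 RO
[24] I7 EX
[25] I7 WR R2

cycle = 16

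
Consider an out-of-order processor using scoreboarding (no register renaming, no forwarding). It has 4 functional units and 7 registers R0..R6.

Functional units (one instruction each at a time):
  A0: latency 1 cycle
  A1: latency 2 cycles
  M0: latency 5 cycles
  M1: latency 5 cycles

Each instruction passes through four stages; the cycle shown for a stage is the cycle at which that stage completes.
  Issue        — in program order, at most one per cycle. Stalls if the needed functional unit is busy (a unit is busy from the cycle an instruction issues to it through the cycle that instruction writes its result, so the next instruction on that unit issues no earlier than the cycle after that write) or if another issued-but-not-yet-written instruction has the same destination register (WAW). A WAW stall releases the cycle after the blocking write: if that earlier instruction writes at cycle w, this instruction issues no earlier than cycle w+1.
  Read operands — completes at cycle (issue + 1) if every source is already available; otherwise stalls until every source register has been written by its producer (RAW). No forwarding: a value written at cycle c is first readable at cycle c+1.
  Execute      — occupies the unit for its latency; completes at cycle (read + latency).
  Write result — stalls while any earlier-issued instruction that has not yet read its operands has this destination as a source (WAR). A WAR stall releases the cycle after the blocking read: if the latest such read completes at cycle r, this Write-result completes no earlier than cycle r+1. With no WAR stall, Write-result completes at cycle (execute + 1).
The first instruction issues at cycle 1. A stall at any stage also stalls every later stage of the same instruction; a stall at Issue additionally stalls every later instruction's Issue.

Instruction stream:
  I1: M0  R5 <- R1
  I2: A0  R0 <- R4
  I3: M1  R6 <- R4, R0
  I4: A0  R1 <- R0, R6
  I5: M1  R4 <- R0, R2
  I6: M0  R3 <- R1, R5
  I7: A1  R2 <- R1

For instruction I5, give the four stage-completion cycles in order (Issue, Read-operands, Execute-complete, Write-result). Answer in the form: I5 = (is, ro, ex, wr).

c1: I1 issues→M0
c2: I1 reads · I2 issues→A0
c3: I2 reads · I3 issues→M1
c4: I2 exec-done
c5: I2 writes R0
c6: I3 reads · I4 issues→A0
c7: I1 exec-done
c8: I1 writes R5
c11: I3 exec-done
c12: I3 writes R6
c13: I4 reads · I5 issues→M1
c14: I4 exec-done · I5 reads · I6 issues→M0
c15: I4 writes R1 · I7 issues→A1
c16: I6 reads · I7 reads
c18: I7 exec-done
c19: I5 exec-done · I7 writes R2
c20: I5 writes R4
c21: I6 exec-done
c22: I6 writes R3

I5 = (13, 14, 19, 20)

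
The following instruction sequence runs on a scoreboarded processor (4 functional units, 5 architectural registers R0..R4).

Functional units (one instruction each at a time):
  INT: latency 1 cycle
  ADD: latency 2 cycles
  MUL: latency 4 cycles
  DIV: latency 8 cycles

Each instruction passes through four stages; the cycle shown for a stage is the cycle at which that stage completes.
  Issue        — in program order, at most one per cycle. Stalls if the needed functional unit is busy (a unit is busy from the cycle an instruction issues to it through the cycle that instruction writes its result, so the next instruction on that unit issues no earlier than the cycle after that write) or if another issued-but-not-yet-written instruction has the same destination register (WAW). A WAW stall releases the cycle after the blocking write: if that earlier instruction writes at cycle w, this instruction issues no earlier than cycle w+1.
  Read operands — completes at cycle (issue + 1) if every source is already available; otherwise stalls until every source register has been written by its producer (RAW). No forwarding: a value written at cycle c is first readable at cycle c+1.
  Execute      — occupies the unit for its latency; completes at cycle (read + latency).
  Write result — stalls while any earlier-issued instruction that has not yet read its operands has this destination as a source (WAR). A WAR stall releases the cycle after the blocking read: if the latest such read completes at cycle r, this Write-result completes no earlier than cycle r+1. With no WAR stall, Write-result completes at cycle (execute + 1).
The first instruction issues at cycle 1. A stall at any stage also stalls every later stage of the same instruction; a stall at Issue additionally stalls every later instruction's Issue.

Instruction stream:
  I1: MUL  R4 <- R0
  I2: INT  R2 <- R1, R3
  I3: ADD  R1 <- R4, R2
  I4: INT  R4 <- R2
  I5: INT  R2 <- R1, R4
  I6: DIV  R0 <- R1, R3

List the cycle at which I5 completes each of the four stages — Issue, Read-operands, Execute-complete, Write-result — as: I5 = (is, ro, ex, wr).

I5 = (12, 13, 14, 15)

cycle 1: I1 issues→MUL
cycle 2: I1 reads | I2 issues→INT
cycle 3: I2 reads | I3 issues→ADD
cycle 4: I2 exec-done
cycle 5: I2 writes R2
cycle 6: I1 exec-done
cycle 7: I1 writes R4
cycle 8: I3 reads | I4 issues→INT
cycle 9: I4 reads
cycle 10: I3 exec-done | I4 exec-done
cycle 11: I3 writes R1 | I4 writes R4
cycle 12: I5 issues→INT
cycle 13: I5 reads | I6 issues→DIV
cycle 14: I5 exec-done | I6 reads
cycle 15: I5 writes R2
cycle 22: I6 exec-done
cycle 23: I6 writes R0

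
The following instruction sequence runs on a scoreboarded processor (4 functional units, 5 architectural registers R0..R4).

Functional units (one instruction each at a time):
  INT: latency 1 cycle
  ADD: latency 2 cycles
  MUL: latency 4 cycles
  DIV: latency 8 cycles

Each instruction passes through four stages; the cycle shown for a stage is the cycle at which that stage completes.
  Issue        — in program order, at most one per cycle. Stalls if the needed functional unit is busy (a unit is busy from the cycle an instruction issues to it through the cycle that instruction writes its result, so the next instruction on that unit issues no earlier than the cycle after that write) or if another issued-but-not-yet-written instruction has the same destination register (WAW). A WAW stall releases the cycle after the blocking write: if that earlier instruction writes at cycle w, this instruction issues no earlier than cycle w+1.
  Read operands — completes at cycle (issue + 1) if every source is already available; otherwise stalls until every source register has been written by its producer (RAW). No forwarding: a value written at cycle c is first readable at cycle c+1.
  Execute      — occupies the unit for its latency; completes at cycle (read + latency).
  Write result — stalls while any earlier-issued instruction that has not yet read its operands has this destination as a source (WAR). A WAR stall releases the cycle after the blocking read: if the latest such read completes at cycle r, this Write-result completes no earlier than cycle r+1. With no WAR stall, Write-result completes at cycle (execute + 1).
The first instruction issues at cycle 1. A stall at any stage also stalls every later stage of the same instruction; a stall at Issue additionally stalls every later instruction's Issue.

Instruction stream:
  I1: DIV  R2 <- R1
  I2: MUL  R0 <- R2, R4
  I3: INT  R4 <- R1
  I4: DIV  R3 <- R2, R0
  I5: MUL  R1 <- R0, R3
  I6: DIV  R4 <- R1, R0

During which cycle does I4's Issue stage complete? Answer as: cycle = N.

cycle = 12

c1: issue I1 (DIV)
c2: I1 read-ops, issue I2 (MUL)
c3: issue I3 (INT)
c4: I3 read-ops
c5: I3 finished on INT
c10: I1 finished on DIV
c11: I1→R2
c12: I2 read-ops, issue I4 (DIV)
c13: I3→R4
c16: I2 finished on MUL
c17: I2→R0
c18: I4 read-ops, issue I5 (MUL)
c26: I4 finished on DIV
c27: I4→R3
c28: I5 read-ops, issue I6 (DIV)
c32: I5 finished on MUL
c33: I5→R1
c34: I6 read-ops
c42: I6 finished on DIV
c43: I6→R4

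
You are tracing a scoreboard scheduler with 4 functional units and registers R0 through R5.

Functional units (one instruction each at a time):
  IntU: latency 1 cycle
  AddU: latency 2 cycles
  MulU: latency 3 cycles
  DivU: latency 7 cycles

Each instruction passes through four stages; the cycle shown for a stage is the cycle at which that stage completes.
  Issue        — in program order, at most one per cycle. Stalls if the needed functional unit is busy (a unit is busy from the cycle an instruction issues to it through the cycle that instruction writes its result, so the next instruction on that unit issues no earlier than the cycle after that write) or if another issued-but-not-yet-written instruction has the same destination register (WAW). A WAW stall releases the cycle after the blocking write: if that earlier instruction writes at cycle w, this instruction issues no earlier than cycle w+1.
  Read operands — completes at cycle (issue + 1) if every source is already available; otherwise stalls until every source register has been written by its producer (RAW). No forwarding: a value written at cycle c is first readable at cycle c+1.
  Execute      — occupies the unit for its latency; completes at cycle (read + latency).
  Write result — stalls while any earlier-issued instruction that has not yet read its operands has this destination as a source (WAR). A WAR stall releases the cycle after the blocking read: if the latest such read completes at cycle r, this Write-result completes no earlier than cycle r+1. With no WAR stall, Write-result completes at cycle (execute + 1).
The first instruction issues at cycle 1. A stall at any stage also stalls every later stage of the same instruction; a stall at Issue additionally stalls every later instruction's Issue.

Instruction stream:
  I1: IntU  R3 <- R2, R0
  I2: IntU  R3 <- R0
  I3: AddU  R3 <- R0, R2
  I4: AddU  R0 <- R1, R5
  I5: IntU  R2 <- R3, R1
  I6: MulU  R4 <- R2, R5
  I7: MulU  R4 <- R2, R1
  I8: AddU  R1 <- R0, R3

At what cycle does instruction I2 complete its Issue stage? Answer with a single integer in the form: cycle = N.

cycle 1: issue I1 (IntU)
cycle 2: I1 read-ops
cycle 3: I1 finished on IntU
cycle 4: I1→R3
cycle 5: issue I2 (IntU)
cycle 6: I2 read-ops
cycle 7: I2 finished on IntU
cycle 8: I2→R3
cycle 9: issue I3 (AddU)
cycle 10: I3 read-ops
cycle 12: I3 finished on AddU
cycle 13: I3→R3
cycle 14: issue I4 (AddU)
cycle 15: I4 read-ops | issue I5 (IntU)
cycle 16: I5 read-ops | issue I6 (MulU)
cycle 17: I4 finished on AddU | I5 finished on IntU
cycle 18: I4→R0 | I5→R2
cycle 19: I6 read-ops
cycle 22: I6 finished on MulU
cycle 23: I6→R4
cycle 24: issue I7 (MulU)
cycle 25: I7 read-ops | issue I8 (AddU)
cycle 26: I8 read-ops
cycle 28: I7 finished on MulU | I8 finished on AddU
cycle 29: I7→R4 | I8→R1

cycle = 5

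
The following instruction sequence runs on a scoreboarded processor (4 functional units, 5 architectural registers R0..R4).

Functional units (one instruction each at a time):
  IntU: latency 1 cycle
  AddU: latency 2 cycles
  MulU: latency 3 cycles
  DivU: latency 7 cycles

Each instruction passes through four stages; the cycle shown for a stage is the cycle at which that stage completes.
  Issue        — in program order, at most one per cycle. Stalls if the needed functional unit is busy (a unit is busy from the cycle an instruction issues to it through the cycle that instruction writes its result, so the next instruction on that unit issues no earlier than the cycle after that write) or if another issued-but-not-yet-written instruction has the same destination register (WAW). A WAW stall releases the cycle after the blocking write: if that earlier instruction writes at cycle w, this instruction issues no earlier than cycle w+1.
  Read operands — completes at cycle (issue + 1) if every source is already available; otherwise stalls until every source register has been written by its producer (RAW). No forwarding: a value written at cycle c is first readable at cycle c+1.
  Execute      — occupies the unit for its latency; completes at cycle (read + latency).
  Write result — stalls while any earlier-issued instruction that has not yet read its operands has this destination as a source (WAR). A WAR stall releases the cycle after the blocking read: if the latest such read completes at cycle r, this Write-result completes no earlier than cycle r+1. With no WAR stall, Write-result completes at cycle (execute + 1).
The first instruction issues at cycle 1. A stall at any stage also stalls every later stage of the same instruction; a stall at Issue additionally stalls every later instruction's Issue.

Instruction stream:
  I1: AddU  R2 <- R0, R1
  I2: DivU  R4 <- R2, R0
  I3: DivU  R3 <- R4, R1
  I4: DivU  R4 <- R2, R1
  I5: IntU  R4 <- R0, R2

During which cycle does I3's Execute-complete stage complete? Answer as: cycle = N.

cycle = 23

[I1] 1/2/4/5
[I2] 2/6/13/14  (RAW R2: wait I1 write@5)
[I3] 15/16/23/24  (struct: DivU busy until I2 writes@14)
[I4] 25/26/33/34  (struct: DivU busy until I3 writes@24)
[I5] 35/36/37/38  (WAW R4: wait I4 write@34)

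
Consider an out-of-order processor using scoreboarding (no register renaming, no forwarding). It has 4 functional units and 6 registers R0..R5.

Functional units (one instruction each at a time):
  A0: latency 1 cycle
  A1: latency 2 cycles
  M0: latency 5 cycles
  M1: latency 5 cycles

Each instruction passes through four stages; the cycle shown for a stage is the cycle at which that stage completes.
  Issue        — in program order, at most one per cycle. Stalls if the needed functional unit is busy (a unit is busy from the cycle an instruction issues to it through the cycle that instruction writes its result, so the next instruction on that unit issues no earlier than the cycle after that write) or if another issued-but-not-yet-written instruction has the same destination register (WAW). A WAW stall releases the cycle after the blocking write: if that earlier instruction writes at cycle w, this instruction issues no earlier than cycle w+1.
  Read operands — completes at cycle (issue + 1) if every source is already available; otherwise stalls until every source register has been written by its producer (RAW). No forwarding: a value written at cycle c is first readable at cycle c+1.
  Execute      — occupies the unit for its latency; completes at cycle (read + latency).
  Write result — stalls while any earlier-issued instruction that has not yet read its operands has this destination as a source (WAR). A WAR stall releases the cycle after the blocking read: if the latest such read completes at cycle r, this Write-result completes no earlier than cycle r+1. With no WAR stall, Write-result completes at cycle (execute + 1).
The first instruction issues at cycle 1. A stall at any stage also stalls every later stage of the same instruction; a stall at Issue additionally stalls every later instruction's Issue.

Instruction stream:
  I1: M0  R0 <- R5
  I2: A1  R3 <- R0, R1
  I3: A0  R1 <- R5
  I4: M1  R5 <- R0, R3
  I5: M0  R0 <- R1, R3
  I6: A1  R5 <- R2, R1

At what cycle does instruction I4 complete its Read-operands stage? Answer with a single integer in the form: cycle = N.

I1  is:1  ro:2  ex:7  wr:8
I2  is:2  ro:9  ex:11  wr:12  — RAW R0: wait I1 write@8
I3  is:3  ro:4  ex:5  wr:10  — WAR R1: wait I2 read@9
I4  is:4  ro:13  ex:18  wr:19  — RAW R3: wait I2 write@12
I5  is:9  ro:13  ex:18  wr:19  — struct: M0 busy until I1 writes@8, RAW R3: wait I2 write@12
I6  is:20  ro:21  ex:23  wr:24  — WAW R5: wait I4 write@19

cycle = 13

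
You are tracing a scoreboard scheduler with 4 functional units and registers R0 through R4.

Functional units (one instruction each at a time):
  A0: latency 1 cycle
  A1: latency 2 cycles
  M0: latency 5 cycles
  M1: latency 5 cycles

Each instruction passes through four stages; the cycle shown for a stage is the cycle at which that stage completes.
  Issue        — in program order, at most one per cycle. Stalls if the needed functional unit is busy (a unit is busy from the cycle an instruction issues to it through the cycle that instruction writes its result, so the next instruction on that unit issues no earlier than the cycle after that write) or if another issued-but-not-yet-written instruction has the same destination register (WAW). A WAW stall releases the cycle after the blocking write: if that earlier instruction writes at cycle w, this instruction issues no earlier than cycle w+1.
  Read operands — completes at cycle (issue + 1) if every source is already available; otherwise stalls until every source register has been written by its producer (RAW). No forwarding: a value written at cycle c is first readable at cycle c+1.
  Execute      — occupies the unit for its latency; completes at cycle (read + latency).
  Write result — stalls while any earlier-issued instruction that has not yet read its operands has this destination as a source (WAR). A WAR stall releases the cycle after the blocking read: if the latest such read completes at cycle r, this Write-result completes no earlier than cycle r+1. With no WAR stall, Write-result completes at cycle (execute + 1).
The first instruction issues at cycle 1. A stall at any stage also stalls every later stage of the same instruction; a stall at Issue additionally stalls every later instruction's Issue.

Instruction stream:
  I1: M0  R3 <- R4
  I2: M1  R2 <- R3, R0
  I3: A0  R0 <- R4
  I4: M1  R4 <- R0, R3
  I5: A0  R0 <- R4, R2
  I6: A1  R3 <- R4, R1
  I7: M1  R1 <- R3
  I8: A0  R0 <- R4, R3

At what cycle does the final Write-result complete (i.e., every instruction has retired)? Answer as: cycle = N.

cycle = 34

cycle 1: I1 dispatched to M0
cycle 2: I1 operands ready, I2 dispatched to M1
cycle 3: I3 dispatched to A0
cycle 4: I3 operands ready
cycle 5: I3 complete
cycle 7: I1 complete
cycle 8: R3←I1
cycle 9: I2 operands ready
cycle 10: R0←I3
cycle 14: I2 complete
cycle 15: R2←I2
cycle 16: I4 dispatched to M1
cycle 17: I4 operands ready, I5 dispatched to A0
cycle 18: I6 dispatched to A1
cycle 22: I4 complete
cycle 23: R4←I4
cycle 24: I5 operands ready, I6 operands ready, I7 dispatched to M1
cycle 25: I5 complete
cycle 26: R0←I5, I6 complete
cycle 27: R3←I6, I8 dispatched to A0
cycle 28: I7 operands ready, I8 operands ready
cycle 29: I8 complete
cycle 30: R0←I8
cycle 33: I7 complete
cycle 34: R1←I7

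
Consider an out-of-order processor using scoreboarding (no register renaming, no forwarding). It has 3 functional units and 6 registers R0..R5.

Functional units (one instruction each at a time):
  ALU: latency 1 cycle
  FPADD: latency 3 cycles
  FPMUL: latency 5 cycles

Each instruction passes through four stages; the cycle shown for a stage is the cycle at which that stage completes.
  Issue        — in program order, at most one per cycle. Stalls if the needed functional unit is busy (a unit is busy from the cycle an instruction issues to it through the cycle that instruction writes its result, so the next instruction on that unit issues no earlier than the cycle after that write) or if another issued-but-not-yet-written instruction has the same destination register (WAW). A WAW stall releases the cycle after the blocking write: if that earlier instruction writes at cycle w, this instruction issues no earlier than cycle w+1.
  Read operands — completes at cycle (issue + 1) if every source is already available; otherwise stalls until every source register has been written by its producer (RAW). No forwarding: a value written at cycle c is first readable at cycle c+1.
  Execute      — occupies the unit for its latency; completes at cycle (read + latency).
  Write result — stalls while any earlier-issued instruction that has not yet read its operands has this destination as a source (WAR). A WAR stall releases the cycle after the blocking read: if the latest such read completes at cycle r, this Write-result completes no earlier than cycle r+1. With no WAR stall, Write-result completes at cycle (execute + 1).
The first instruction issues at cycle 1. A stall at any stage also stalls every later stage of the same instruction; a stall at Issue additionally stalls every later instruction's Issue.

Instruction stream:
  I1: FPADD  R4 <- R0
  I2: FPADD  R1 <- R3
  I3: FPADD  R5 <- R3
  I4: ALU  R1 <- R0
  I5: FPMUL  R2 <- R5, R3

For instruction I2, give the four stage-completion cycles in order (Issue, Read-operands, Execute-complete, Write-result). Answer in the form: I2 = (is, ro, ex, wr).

I1 -> (1, 2, 5, 6)
I2 -> (7, 8, 11, 12)  // struct: FPADD busy until I1 writes@6
I3 -> (13, 14, 17, 18)  // struct: FPADD busy until I2 writes@12
I4 -> (14, 15, 16, 17)
I5 -> (15, 19, 24, 25)  // RAW R5: wait I3 write@18

I2 = (7, 8, 11, 12)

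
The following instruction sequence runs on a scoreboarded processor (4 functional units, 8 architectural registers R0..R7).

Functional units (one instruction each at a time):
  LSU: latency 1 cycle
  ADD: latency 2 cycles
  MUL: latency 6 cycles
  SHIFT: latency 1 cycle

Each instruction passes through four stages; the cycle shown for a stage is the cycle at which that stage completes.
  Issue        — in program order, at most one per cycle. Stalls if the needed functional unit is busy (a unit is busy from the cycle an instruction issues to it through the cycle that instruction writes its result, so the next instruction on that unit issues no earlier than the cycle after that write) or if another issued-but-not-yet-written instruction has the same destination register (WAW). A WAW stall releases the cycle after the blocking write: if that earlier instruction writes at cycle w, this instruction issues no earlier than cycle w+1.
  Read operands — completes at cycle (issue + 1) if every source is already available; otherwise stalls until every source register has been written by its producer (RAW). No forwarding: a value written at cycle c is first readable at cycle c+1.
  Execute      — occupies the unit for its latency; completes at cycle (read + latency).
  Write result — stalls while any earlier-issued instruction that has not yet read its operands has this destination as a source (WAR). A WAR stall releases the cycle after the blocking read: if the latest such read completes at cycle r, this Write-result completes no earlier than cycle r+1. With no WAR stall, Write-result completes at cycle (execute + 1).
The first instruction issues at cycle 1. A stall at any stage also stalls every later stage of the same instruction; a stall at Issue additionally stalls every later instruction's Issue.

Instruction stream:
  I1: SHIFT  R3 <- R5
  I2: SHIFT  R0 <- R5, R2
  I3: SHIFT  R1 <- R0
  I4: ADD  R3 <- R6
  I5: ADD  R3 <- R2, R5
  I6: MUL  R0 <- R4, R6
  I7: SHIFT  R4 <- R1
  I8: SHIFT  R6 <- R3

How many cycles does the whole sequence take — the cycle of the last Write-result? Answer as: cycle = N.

cycle 1: issue I1 (SHIFT)
cycle 2: I1 read-ops
cycle 3: I1 finished on SHIFT
cycle 4: I1→R3
cycle 5: issue I2 (SHIFT)
cycle 6: I2 read-ops
cycle 7: I2 finished on SHIFT
cycle 8: I2→R0
cycle 9: issue I3 (SHIFT)
cycle 10: I3 read-ops, issue I4 (ADD)
cycle 11: I3 finished on SHIFT, I4 read-ops
cycle 12: I3→R1
cycle 13: I4 finished on ADD
cycle 14: I4→R3
cycle 15: issue I5 (ADD)
cycle 16: I5 read-ops, issue I6 (MUL)
cycle 17: I6 read-ops, issue I7 (SHIFT)
cycle 18: I5 finished on ADD, I7 read-ops
cycle 19: I5→R3, I7 finished on SHIFT
cycle 20: I7→R4
cycle 21: issue I8 (SHIFT)
cycle 22: I8 read-ops
cycle 23: I6 finished on MUL, I8 finished on SHIFT
cycle 24: I6→R0, I8→R6

cycle = 24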